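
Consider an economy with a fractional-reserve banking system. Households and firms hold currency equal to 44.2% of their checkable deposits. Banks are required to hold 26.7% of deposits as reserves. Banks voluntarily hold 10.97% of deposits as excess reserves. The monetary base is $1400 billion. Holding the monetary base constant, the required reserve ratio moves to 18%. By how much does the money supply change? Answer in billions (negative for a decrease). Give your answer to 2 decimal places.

$293.19 billion

Initially m₁ = (1 + 0.442) / (0.267 + 0.1097 + 0.442) ≈ 1.7613289, so M₁ = 1.7613289 × 1400 ≈ 2465.8605 billion.
After the change m₂ = (1 + 0.442) / (0.18 + 0.1097 + 0.442) ≈ 1.9707530, so M₂ = 1.9707530 × 1400 = 2759.0542 billion.
ΔM = M₂ − M₁ = 2759.0542 − 2465.8605 = 293.1937 billion.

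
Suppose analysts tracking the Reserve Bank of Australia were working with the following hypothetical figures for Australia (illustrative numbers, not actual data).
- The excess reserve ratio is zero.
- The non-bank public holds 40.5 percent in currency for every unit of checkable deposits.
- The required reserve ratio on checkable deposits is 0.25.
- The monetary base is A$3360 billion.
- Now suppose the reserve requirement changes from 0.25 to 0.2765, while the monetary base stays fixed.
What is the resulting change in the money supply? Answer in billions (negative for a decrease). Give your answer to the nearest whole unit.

-280 billion

Initially m₁ = (1 + 0.405) / (0.25 + 0.405) ≈ 2.14504, so M₁ = 2.14504 × 3360 = 7207.3344 billion.
After the change m₂ = (1 + 0.405) / (0.2765 + 0.405) ≈ 2.06163, so M₂ = 2.06163 × 3360 = 6927.0768 billion.
ΔM = M₂ − M₁ = 6927.0768 − 7207.3344 = -280.2576 billion.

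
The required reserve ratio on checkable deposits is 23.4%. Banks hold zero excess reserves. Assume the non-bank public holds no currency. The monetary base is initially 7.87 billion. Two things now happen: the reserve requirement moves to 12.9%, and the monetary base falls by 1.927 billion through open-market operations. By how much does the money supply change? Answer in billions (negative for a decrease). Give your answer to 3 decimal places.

12.437 billion

Before: m₁ = 1 / (0.234) ≈ 4.27350, MB₁ = 7.87, so M₁ = 4.27350 × 7.87 ≈ 33.6324 billion.
After: m₂ = 1 / (0.129) ≈ 7.75194, MB₂ = 7.87 − 1.927 = 5.943, so M₂ = 7.75194 × 5.943 ≈ 46.0698 billion.
ΔM = M₂ − M₁ = 46.0698 − 33.6324 = 12.4374 billion.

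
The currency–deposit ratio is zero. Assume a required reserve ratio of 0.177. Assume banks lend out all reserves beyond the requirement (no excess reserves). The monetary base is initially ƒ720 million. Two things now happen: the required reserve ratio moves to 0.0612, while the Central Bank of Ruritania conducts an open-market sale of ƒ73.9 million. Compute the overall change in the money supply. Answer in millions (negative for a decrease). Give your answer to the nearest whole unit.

ƒ6489 million

Before: m₁ = 1 / (0.177) ≈ 5.6497, MB₁ = 720, so M₁ = 5.6497 × 720 = 4067.784 million.
After: m₂ = 1 / (0.0612) ≈ 16.3399, MB₂ = 720 − 73.9 = 646.1, so M₂ = 16.3399 × 646.1 ≈ 10557.2094 million.
ΔM = M₂ − M₁ = 10557.2094 − 4067.784 = 6489.4254 million.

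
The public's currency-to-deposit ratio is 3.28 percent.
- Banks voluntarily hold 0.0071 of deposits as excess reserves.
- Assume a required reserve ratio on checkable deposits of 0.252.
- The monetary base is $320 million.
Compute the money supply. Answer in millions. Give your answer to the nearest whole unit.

The money multiplier is m = (1 + c) / (rr + e + c) = (1 + 0.0328) / (0.252 + 0.0071 + 0.0328) ≈ 3.5382.
So M = m × MB = 3.5382 × 320 = 1132.224 million.

$1132 million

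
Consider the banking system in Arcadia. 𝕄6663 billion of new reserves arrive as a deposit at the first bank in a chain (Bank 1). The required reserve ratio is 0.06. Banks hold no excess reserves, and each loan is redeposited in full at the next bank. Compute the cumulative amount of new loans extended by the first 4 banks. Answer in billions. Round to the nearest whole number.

𝕄22887 billion

Bank i lends (1 − rr)^i of the original deposit: Bank 1 lends 6663·0.9400 = 6263.2200, Bank 2 lends 6663·0.9400² = 5887.4268, and so on.
Summing a geometric series: total = 6663·[0.9400·(1 − 0.9400^4) / (1 − 0.9400)] ≈ 22886.9583 billion.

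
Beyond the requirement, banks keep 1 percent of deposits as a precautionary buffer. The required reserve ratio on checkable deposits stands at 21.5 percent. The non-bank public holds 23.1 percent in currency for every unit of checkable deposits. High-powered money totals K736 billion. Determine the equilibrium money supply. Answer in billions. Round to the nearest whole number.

K1987 billion

The money multiplier is m = (1 + c) / (rr + e + c) = (1 + 0.231) / (0.215 + 0.01 + 0.231) ≈ 2.6996.
So M = m × MB = 2.6996 × 736 = 1986.9056 billion.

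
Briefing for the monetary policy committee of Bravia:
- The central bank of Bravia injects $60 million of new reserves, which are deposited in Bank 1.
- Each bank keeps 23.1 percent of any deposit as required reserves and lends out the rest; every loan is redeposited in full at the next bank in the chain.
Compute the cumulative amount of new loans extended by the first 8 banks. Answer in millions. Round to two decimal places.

$175.31 million

Bank i lends (1 − rr)^i of the original deposit: Bank 1 lends 60·0.7690 = 46.1400, Bank 2 lends 60·0.7690² ≈ 35.4817, and so on.
Summing a geometric series: total = 60·[0.7690·(1 − 0.7690^8) / (1 − 0.7690)] ≈ 175.3129 million.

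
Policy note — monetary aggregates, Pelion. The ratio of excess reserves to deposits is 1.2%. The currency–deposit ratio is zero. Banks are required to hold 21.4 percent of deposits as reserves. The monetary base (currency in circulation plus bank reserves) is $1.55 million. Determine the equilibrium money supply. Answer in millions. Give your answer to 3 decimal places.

$6.858 million

The money multiplier is m = 1 / (rr + e) = 1 / (0.214 + 0.012) ≈ 4.42478.
So M = m × MB = 4.42478 × 1.55 ≈ 6.8584 million.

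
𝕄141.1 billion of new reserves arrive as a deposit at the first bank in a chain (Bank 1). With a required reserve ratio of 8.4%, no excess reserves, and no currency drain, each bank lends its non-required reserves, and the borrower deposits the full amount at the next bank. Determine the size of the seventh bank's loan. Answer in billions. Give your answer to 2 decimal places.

𝕄76.35 billion

Each bank lends a fraction (1 − rr) = 0.9160 of the deposit it receives, so Bank 7 receives 141.1·0.9160^6 and lends 141.1·0.9160^7 ≈ 76.3476 billion.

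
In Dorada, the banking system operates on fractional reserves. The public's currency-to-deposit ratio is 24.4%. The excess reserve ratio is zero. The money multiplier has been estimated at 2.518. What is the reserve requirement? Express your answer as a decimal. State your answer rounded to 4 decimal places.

Using m = 2.518. Since m = (1 + c)/(c + rr + e), the denominator satisfies c + rr + e = (1 + c)/m = (1 + 0.244) / 2.518 ≈ 0.494043.
With c = 0.244 and e = 0, the reserve requirement is 0.494043 − 0.244 − 0 = 0.250043.

0.2500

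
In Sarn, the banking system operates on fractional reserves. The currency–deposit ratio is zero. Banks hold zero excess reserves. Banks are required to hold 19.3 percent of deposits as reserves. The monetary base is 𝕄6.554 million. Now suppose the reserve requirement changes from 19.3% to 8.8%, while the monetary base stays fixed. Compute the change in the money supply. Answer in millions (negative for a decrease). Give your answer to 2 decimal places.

𝕄40.52 million

Initially m₁ = 1 / (0.193) ≈ 5.1813, so M₁ = 5.1813 × 6.554 ≈ 33.9582 million.
After the change m₂ = 1 / (0.088) ≈ 11.3636, so M₂ = 11.3636 × 6.554 ≈ 74.477 million.
ΔM = M₂ − M₁ = 74.477 − 33.9582 = 40.5188 million.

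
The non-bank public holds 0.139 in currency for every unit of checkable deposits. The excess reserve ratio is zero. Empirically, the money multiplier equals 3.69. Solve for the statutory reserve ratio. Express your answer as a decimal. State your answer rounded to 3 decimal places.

0.170

Using m = 3.69. Since m = (1 + c)/(c + rr + e), the denominator satisfies c + rr + e = (1 + c)/m = (1 + 0.139) / 3.69 ≈ 0.308672.
With c = 0.139 and e = 0, the statutory reserve ratio is 0.308672 − 0.139 − 0 = 0.169672.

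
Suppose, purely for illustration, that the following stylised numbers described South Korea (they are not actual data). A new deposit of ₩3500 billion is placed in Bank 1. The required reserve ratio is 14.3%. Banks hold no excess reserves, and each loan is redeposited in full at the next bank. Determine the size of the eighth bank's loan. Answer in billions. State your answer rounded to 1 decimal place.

₩1018.4 billion

Each bank lends a fraction (1 − rr) = 0.8570 of the deposit it receives, so Bank 8 receives 3500·0.8570^7 and lends 3500·0.8570^8 ≈ 1018.3912 billion.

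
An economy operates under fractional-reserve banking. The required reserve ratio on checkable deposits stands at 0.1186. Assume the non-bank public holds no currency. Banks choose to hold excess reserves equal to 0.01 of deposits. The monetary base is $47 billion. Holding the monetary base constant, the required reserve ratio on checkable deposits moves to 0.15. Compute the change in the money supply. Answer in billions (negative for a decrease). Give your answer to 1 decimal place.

-71.7 billion

Initially m₁ = 1 / (0.1186 + 0.01) ≈ 7.7760, so M₁ = 7.7760 × 47 = 365.472 billion.
After the change m₂ = 1 / (0.15 + 0.01) = 6.25, so M₂ = 6.25 × 47 = 293.75 billion.
ΔM = M₂ − M₁ = 293.75 − 365.472 = -71.722 billion.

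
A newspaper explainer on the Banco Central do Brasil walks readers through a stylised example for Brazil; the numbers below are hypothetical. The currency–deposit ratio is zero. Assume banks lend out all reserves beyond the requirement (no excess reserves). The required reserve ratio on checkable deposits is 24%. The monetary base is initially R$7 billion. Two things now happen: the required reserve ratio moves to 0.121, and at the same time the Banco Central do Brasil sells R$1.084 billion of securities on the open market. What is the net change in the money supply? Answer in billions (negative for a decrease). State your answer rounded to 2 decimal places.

R$19.73 billion

Before: m₁ = 1 / (0.24) ≈ 4.1667, MB₁ = 7, so M₁ = 4.1667 × 7 = 29.1669 billion.
After: m₂ = 1 / (0.121) ≈ 8.2645, MB₂ = 7 − 1.084 = 5.916, so M₂ = 8.2645 × 5.916 ≈ 48.8928 billion.
ΔM = M₂ − M₁ = 48.8928 − 29.1669 = 19.7259 billion.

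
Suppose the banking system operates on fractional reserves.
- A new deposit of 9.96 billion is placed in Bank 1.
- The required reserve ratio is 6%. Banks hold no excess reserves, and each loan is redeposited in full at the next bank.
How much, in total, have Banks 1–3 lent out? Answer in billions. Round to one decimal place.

Bank i lends (1 − rr)^i of the original deposit: Bank 1 lends 9.96·0.9400 = 9.3624, Bank 2 lends 9.96·0.9400² ≈ 8.8007, and so on.
Summing a geometric series: total = 9.96·[0.9400·(1 − 0.9400^3) / (1 − 0.9400)] ≈ 26.4357 billion.

26.4 billion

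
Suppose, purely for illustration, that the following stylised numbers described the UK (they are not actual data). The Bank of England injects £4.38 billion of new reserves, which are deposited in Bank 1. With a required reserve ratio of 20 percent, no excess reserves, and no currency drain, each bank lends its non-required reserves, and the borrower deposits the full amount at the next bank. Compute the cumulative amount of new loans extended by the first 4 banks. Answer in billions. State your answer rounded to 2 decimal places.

£10.34 billion

Bank i lends (1 − rr)^i of the original deposit: Bank 1 lends 4.38·0.8000 = 3.5040, Bank 2 lends 4.38·0.8000² = 2.8032, and so on.
Summing a geometric series: total = 4.38·[0.8000·(1 − 0.8000^4) / (1 − 0.8000)] ≈ 10.3438 billion.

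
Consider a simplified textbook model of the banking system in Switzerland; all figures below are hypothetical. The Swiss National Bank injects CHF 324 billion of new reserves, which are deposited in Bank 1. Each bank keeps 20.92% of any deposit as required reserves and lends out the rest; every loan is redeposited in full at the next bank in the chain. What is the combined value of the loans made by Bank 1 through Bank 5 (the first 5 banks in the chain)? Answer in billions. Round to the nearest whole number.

Bank i lends (1 − rr)^i of the original deposit: Bank 1 lends 324·0.7908 = 256.2192, Bank 2 lends 324·0.7908² ≈ 202.6181, and so on.
Summing a geometric series: total = 324·[0.7908·(1 − 0.7908^5) / (1 − 0.7908)] ≈ 845.9804 billion.

CHF 846 billion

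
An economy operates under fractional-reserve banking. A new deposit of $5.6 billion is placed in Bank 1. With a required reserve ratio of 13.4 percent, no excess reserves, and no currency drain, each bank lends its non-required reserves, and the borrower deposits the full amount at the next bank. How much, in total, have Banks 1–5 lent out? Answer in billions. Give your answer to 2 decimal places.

Bank i lends (1 − rr)^i of the original deposit: Bank 1 lends 5.6·0.8660 = 4.8496, Bank 2 lends 5.6·0.8660² ≈ 4.1998, and so on.
Summing a geometric series: total = 5.6·[0.8660·(1 − 0.8660^5) / (1 − 0.8660)] ≈ 18.5636 billion.

$18.56 billion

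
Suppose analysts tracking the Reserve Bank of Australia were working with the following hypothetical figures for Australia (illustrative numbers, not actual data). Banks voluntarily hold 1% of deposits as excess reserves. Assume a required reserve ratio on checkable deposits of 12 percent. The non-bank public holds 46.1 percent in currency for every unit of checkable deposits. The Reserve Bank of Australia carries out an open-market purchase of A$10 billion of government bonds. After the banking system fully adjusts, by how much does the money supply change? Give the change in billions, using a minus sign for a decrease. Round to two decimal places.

The money multiplier is m = (1 + c) / (rr + e + c) = (1 + 0.461) / (0.12 + 0.01 + 0.461) ≈ 2.4721.
The purchase adds 10 billion of base, so ΔM = m × ΔMB = 2.4721 × (+10) = 24.721 billion.

A$24.72 billion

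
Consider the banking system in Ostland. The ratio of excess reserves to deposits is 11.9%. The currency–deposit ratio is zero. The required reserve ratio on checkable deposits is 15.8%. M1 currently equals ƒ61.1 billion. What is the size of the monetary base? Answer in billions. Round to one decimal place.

ƒ16.9 billion

The money multiplier is m = 1 / (rr + e) = 1 / (0.158 + 0.119) ≈ 3.6101.
MB = M / m = 61.1 / 3.6101 ≈ 16.9247 billion.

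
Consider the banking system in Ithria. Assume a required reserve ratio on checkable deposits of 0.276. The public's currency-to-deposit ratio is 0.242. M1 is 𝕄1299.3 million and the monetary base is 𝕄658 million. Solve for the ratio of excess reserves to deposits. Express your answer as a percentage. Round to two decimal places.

11.10%

Using m = M/MB = 1299.3/658 ≈ 1.974620. Since m = (1 + c)/(c + rr + e), the denominator satisfies c + rr + e = (1 + c)/m = (1 + 0.242) / 1.974620 ≈ 0.628982.
With c = 0.242 and rr = 0.276, the ratio of excess reserves to deposits is 0.628982 − 0.242 − 0.276 = 0.110982.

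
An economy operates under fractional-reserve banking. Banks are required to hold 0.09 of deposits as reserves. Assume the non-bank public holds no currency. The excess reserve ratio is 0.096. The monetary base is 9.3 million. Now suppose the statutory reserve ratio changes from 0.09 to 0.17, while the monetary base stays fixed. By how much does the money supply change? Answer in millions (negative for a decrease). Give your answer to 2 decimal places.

Initially m₁ = 1 / (0.09 + 0.096) ≈ 5.3763, so M₁ = 5.3763 × 9.3 ≈ 49.9996 million.
After the change m₂ = 1 / (0.17 + 0.096) ≈ 3.7594, so M₂ = 3.7594 × 9.3 ≈ 34.9624 million.
ΔM = M₂ − M₁ = 34.9624 − 49.9996 = -15.0372 million.

-15.04 million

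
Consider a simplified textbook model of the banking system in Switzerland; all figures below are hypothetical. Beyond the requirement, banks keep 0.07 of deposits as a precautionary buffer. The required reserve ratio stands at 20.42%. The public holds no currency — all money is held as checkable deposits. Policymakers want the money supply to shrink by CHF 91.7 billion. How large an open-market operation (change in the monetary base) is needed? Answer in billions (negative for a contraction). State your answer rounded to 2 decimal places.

The money multiplier is m = 1 / (rr + e) = 1 / (0.2042 + 0.07) ≈ 3.64697.
ΔMB = ΔM / m = (−91.7) / 3.64697 ≈ -25.1442 billion.

-25.14 billion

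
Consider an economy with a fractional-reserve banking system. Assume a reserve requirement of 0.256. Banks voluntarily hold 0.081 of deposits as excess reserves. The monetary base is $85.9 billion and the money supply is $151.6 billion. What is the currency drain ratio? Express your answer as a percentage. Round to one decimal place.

53.0%

Using m = M/MB = 151.6/85.9 ≈ 1.764843. From m = (1 + c)/(c + rr + e), rearranging gives 1 + c = m·(c + rr + e), so c·(1 − m) = m·(rr + e) − 1.
Hence c = [m·(rr + e) − 1]/(1 − m) = [1.764843 × (0.256 + 0.081) − 1] / (1 − 1.764843) ≈ 0.529845.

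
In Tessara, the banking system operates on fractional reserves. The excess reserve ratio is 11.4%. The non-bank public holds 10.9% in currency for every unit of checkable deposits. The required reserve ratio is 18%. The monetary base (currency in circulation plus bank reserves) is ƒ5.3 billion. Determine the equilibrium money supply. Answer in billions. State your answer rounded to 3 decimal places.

ƒ14.585 billion

The money multiplier is m = (1 + c) / (rr + e + c) = (1 + 0.109) / (0.18 + 0.114 + 0.109) ≈ 2.75186.
So M = m × MB = 2.75186 × 5.3 ≈ 14.5849 billion.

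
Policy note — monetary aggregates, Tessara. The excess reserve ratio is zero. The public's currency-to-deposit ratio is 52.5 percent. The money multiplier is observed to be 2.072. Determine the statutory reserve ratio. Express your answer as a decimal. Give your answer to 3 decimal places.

0.211

Using m = 2.072. Since m = (1 + c)/(c + rr + e), the denominator satisfies c + rr + e = (1 + c)/m = (1 + 0.525) / 2.072 ≈ 0.736004.
With c = 0.525 and e = 0, the statutory reserve ratio is 0.736004 − 0.525 − 0 = 0.211004.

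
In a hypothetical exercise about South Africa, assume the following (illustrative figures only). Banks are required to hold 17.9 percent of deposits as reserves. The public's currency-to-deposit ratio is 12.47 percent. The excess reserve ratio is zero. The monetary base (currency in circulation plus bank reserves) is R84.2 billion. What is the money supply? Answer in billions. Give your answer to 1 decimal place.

The money multiplier is m = (1 + c) / (rr + c) = (1 + 0.1247) / (0.179 + 0.1247) ≈ 3.7033.
So M = m × MB = 3.7033 × 84.2 ≈ 311.8179 billion.

R311.8 billion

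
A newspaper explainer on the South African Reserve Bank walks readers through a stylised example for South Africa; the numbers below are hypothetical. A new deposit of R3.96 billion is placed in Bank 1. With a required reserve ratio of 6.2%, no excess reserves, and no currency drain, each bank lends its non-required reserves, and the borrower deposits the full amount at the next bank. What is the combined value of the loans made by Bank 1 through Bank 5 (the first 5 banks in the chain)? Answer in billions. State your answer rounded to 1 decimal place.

R16.4 billion

Bank i lends (1 − rr)^i of the original deposit: Bank 1 lends 3.96·0.9380 ≈ 3.7145, Bank 2 lends 3.96·0.9380² ≈ 3.4842, and so on.
Summing a geometric series: total = 3.96·[0.9380·(1 − 0.9380^5) / (1 − 0.9380)] ≈ 16.4078 billion.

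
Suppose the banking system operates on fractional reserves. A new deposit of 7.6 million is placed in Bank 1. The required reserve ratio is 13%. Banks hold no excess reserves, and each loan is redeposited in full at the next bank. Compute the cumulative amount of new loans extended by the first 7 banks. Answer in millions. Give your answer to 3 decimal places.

31.674 million

Bank i lends (1 − rr)^i of the original deposit: Bank 1 lends 7.6·0.8700 = 6.6120, Bank 2 lends 7.6·0.8700² ≈ 5.7524, and so on.
Summing a geometric series: total = 7.6·[0.8700·(1 − 0.8700^7) / (1 − 0.8700)] ≈ 31.6738 million.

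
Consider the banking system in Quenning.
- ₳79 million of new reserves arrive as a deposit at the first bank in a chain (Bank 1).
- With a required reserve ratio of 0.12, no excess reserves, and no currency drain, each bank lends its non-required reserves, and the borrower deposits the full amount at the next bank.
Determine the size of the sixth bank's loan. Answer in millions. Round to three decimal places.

₳36.688 million

Each bank lends a fraction (1 − rr) = 0.8800 of the deposit it receives, so Bank 6 receives 79·0.8800^5 and lends 79·0.8800^6 ≈ 36.6879 million.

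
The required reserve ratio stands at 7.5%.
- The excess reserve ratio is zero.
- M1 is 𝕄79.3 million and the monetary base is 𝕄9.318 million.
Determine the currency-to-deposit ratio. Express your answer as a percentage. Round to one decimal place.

Using m = M/MB = 79.3/9.318 ≈ 8.510410. From m = (1 + c)/(c + rr + e), rearranging gives 1 + c = m·(c + rr + e), so c·(1 − m) = m·(rr + e) − 1.
Hence c = [m·(rr + e) − 1]/(1 − m) = [8.510410 × (0.075 + 0) − 1] / (1 − 8.510410) ≈ 0.048162.

4.8%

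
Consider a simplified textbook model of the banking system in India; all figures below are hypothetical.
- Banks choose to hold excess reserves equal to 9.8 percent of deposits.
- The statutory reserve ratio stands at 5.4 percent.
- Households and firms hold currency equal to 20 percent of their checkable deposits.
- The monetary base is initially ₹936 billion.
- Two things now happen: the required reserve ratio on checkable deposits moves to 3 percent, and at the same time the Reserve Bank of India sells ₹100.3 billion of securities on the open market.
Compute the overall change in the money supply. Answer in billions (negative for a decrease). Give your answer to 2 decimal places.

Before: m₁ = (1 + 0.2) / (0.054 + 0.098 + 0.2) ≈ 3.409091, MB₁ = 936, so M₁ = 3.409091 × 936 ≈ 3190.9092 billion.
After: m₂ = (1 + 0.2) / (0.03 + 0.098 + 0.2) ≈ 3.658537, MB₂ = 936 − 100.3 = 835.7, so M₂ = 3.658537 × 835.7 ≈ 3057.4394 billion.
ΔM = M₂ − M₁ = 3057.4394 − 3190.9092 = -133.4698 billion.

-133.47 billion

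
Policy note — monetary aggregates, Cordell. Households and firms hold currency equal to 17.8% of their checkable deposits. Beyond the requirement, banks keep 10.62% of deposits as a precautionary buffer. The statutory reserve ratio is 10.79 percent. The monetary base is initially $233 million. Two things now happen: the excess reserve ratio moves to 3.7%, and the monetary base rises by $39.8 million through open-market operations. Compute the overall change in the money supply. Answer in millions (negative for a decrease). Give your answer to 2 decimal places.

$295.22 million

Before: m₁ = (1 + 0.178) / (0.1079 + 0.1062 + 0.178) ≈ 3.004336, MB₁ = 233, so M₁ = 3.004336 × 233 ≈ 700.0103 million.
After: m₂ = (1 + 0.178) / (0.1079 + 0.037 + 0.178) ≈ 3.648188, MB₂ = 233 + 39.8 = 272.8, so M₂ = 3.648188 × 272.8 ≈ 995.2257 million.
ΔM = M₂ − M₁ = 995.2257 − 700.0103 = 295.2154 million.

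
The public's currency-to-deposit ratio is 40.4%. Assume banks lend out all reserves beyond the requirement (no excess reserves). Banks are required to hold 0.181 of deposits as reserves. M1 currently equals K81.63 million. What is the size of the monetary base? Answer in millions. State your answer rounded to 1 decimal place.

K34.0 million

The money multiplier is m = (1 + c) / (rr + c) = (1 + 0.404) / (0.181 + 0.404) = 2.4.
MB = M / m = 81.63 / 2.4 = 34.0125 million.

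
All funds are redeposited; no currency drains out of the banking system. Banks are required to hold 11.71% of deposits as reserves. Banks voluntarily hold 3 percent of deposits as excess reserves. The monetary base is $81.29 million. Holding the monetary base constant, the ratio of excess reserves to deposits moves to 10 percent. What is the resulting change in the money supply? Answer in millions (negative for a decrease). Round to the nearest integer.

Initially m₁ = 1 / (0.1171 + 0.03) ≈ 6.7981, so M₁ = 6.7981 × 81.29 ≈ 552.6175 million.
After the change m₂ = 1 / (0.1171 + 0.1) ≈ 4.6062, so M₂ = 4.6062 × 81.29 ≈ 374.438 million.
ΔM = M₂ − M₁ = 374.438 − 552.6175 = -178.1795 million.

-178 million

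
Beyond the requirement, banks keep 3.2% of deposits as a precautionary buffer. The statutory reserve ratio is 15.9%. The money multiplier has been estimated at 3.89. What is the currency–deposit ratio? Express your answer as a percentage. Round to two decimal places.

Using m = 3.89. From m = (1 + c)/(c + rr + e), rearranging gives 1 + c = m·(c + rr + e), so c·(1 − m) = m·(rr + e) − 1.
Hence c = [m·(rr + e) − 1]/(1 − m) = [3.89 × (0.159 + 0.032) − 1] / (1 − 3.89) ≈ 0.088931.

8.89%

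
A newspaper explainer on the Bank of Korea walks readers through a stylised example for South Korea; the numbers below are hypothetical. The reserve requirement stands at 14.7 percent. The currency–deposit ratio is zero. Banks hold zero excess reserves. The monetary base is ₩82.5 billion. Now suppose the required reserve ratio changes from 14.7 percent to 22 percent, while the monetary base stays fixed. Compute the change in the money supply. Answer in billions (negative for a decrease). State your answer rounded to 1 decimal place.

Initially m₁ = 1 / (0.147) ≈ 6.8027, so M₁ = 6.8027 × 82.5 ≈ 561.2228 billion.
After the change m₂ = 1 / (0.22) ≈ 4.5455, so M₂ = 4.5455 × 82.5 ≈ 375.0037 billion.
ΔM = M₂ − M₁ = 375.0037 − 561.2228 = -186.2191 billion.

-186.2 billion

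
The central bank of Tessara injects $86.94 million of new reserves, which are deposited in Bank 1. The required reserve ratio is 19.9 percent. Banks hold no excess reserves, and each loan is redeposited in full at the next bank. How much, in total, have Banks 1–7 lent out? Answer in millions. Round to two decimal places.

$275.91 million

Bank i lends (1 − rr)^i of the original deposit: Bank 1 lends 86.94·0.8010 ≈ 69.6389, Bank 2 lends 86.94·0.8010² ≈ 55.7808, and so on.
Summing a geometric series: total = 86.94·[0.8010·(1 − 0.8010^7) / (1 − 0.8010)] ≈ 275.9112 million.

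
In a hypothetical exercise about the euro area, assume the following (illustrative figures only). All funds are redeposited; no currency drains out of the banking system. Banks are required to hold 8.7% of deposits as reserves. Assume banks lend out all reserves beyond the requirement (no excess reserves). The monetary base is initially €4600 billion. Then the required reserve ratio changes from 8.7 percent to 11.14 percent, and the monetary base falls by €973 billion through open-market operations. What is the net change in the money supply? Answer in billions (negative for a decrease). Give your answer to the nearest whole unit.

Before: m₁ = 1 / (0.087) ≈ 11.49425, MB₁ = 4600, so M₁ = 11.49425 × 4600 = 52873.55 billion.
After: m₂ = 1 / (0.1114) ≈ 8.97666, MB₂ = 4600 − 973 = 3627, so M₂ = 8.97666 × 3627 ≈ 32558.3458 billion.
ΔM = M₂ − M₁ = 32558.3458 − 52873.55 = -20315.2042 billion.

-20315 billion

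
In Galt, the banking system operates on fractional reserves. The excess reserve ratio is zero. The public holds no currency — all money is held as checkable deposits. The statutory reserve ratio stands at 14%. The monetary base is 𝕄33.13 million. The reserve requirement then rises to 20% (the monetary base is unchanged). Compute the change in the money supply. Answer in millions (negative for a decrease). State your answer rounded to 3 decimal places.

-70.993 million

Initially m₁ = 1 / (0.14) ≈ 7.142857, so M₁ = 7.142857 × 33.13 ≈ 236.6429 million.
After the change m₂ = 1 / (0.2) = 5, so M₂ = 5 × 33.13 = 165.65 million.
ΔM = M₂ − M₁ = 165.65 − 236.6429 = -70.9929 million.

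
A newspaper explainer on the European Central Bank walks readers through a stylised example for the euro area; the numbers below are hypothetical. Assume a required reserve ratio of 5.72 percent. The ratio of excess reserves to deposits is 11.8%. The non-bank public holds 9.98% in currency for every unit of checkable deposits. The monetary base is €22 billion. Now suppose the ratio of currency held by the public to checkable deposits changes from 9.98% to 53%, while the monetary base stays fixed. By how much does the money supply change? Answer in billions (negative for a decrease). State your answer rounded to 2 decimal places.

-40.25 billion

Initially m₁ = (1 + 0.0998) / (0.0572 + 0.118 + 0.0998) ≈ 3.99927, so M₁ = 3.99927 × 22 ≈ 87.9839 billion.
After the change m₂ = (1 + 0.53) / (0.0572 + 0.118 + 0.53) ≈ 2.16960, so M₂ = 2.16960 × 22 = 47.7312 billion.
ΔM = M₂ − M₁ = 47.7312 − 87.9839 = -40.2527 billion.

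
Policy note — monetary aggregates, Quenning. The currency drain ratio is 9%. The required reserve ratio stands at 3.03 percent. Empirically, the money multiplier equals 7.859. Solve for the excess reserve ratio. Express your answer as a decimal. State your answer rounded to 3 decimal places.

0.018

Using m = 7.859. Since m = (1 + c)/(c + rr + e), the denominator satisfies c + rr + e = (1 + c)/m = (1 + 0.09) / 7.859 ≈ 0.138694.
With c = 0.09 and rr = 0.0303, the excess reserve ratio is 0.138694 − 0.09 − 0.0303 = 0.018394.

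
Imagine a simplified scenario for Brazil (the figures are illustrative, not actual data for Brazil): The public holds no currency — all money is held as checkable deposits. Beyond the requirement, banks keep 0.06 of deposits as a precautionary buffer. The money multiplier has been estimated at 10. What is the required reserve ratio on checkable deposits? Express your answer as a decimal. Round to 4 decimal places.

Using m = 10. Since m = (1 + c)/(c + rr + e), the denominator satisfies c + rr + e = (1 + c)/m = (1 + 0) / 10 = 0.100000.
With c = 0 and e = 0.06, the required reserve ratio on checkable deposits is 0.100000 − 0 − 0.06 = 0.04.

0.0400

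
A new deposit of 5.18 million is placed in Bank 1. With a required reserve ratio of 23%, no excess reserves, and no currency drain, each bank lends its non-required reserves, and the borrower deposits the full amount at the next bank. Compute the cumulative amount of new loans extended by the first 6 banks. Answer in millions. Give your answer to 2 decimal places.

Bank i lends (1 − rr)^i of the original deposit: Bank 1 lends 5.18·0.7700 = 3.9886, Bank 2 lends 5.18·0.7700² ≈ 3.0712, and so on.
Summing a geometric series: total = 5.18·[0.7700·(1 − 0.7700^6) / (1 − 0.7700)] ≈ 13.7273 million.

13.73 million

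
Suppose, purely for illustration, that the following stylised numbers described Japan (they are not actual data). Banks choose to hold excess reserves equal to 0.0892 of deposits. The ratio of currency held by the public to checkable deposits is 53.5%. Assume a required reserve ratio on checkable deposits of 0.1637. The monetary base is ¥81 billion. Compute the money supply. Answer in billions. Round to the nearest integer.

The money multiplier is m = (1 + c) / (rr + e + c) = (1 + 0.535) / (0.1637 + 0.0892 + 0.535) ≈ 1.9482.
So M = m × MB = 1.9482 × 81 = 157.8042 billion.

¥158 billion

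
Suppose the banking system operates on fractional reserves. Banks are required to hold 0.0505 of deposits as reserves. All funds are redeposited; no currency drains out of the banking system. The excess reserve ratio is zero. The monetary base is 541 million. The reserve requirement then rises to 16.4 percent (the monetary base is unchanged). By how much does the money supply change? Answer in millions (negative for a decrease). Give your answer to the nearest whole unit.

Initially m₁ = 1 / (0.0505) ≈ 19.8020, so M₁ = 19.8020 × 541 = 10712.882 million.
After the change m₂ = 1 / (0.164) ≈ 6.0976, so M₂ = 6.0976 × 541 = 3298.8016 million.
ΔM = M₂ − M₁ = 3298.8016 − 10712.882 = -7414.0804 million.

-7414 million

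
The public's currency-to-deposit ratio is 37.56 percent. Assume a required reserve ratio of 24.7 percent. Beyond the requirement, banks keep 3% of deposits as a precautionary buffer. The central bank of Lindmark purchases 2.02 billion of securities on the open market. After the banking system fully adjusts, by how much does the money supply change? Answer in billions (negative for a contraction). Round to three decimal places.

4.258 billion

The money multiplier is m = (1 + c) / (rr + e + c) = (1 + 0.3756) / (0.247 + 0.03 + 0.3756) ≈ 2.10788.
The purchase adds 2.02 billion of base, so ΔM = m × ΔMB = 2.10788 × (+2.02) ≈ 4.2579 billion.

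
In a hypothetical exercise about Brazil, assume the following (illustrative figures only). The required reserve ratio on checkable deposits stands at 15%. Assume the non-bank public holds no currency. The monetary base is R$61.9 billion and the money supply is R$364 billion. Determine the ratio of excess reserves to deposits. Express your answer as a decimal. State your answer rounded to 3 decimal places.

Using m = M/MB = 364/61.9 ≈ 5.880452. Since m = (1 + c)/(c + rr + e), the denominator satisfies c + rr + e = (1 + c)/m = (1 + 0) / 5.880452 ≈ 0.170055.
With c = 0 and rr = 0.15, the ratio of excess reserves to deposits is 0.170055 − 0 − 0.15 = 0.020055.

0.020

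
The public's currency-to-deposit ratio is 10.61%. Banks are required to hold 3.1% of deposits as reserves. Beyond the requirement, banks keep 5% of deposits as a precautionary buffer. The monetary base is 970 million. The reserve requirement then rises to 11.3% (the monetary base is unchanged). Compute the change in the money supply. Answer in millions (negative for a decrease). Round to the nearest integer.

Initially m₁ = (1 + 0.1061) / (0.031 + 0.05 + 0.1061) ≈ 5.9118, so M₁ = 5.9118 × 970 = 5734.446 million.
After the change m₂ = (1 + 0.1061) / (0.113 + 0.05 + 0.1061) ≈ 4.1104, so M₂ = 4.1104 × 970 = 3987.088 million.
ΔM = M₂ − M₁ = 3987.088 − 5734.446 = -1747.358 million.

-1747 million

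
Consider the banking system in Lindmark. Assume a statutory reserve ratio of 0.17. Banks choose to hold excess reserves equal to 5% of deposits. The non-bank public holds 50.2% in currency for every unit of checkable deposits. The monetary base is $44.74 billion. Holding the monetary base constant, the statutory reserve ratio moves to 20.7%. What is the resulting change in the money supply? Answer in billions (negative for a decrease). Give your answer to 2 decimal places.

Initially m₁ = (1 + 0.502) / (0.17 + 0.05 + 0.502) ≈ 2.08033, so M₁ = 2.08033 × 44.74 ≈ 93.074 billion.
After the change m₂ = (1 + 0.502) / (0.207 + 0.05 + 0.502) ≈ 1.97892, so M₂ = 1.97892 × 44.74 ≈ 88.5369 billion.
ΔM = M₂ − M₁ = 88.5369 − 93.074 = -4.5371 billion.

-4.54 billion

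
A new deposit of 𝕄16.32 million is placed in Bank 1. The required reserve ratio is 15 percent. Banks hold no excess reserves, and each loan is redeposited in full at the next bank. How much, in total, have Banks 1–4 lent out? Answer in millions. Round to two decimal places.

𝕄44.20 million

Bank i lends (1 − rr)^i of the original deposit: Bank 1 lends 16.32·0.8500 = 13.8720, Bank 2 lends 16.32·0.8500² = 11.7912, and so on.
Summing a geometric series: total = 16.32·[0.8500·(1 − 0.8500^4) / (1 − 0.8500)] ≈ 44.2049 million.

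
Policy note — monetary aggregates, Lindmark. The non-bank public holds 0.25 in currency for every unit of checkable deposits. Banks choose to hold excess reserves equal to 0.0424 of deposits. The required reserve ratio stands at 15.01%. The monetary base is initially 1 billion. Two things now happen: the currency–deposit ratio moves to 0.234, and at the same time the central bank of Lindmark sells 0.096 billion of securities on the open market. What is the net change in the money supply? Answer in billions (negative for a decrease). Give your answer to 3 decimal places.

-0.209 billion

Before: m₁ = (1 + 0.25) / (0.1501 + 0.0424 + 0.25) ≈ 2.8249, MB₁ = 1, so M₁ = 2.8249 × 1 = 2.8249 billion.
After: m₂ = (1 + 0.234) / (0.1501 + 0.0424 + 0.234) ≈ 2.8933, MB₂ = 1 − 0.096 = 0.904, so M₂ = 2.8933 × 0.904 ≈ 2.6155 billion.
ΔM = M₂ − M₁ = 2.6155 − 2.8249 = -0.2094 billion.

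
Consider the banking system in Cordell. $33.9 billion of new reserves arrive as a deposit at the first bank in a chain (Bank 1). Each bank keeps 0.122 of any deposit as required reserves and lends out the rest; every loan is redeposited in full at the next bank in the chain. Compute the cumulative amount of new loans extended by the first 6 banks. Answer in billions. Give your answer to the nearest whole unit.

Bank i lends (1 − rr)^i of the original deposit: Bank 1 lends 33.9·0.8780 = 29.7642, Bank 2 lends 33.9·0.8780² ≈ 26.1330, and so on.
Summing a geometric series: total = 33.9·[0.8780·(1 − 0.8780^6) / (1 − 0.8780)] ≈ 132.2050 billion.

$132 billion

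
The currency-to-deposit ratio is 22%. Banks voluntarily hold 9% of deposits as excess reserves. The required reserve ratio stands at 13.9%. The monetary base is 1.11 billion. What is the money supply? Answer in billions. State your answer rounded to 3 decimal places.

The money multiplier is m = (1 + c) / (rr + e + c) = (1 + 0.22) / (0.139 + 0.09 + 0.22) ≈ 2.71715.
So M = m × MB = 2.71715 × 1.11 ≈ 3.016 billion.

3.016 billion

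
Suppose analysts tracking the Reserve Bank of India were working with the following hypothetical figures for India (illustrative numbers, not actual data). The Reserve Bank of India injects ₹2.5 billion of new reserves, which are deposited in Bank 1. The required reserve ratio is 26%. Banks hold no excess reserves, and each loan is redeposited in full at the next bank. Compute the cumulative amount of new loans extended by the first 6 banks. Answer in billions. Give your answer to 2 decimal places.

Bank i lends (1 − rr)^i of the original deposit: Bank 1 lends 2.5·0.7400 = 1.8500, Bank 2 lends 2.5·0.7400² = 1.3690, and so on.
Summing a geometric series: total = 2.5·[0.7400·(1 − 0.7400^6) / (1 − 0.7400)] ≈ 5.9470 billion.

₹5.95 billion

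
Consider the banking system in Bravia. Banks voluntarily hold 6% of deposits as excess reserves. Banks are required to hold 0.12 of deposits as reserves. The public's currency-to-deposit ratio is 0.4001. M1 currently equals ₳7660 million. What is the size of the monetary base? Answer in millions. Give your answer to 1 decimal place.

The money multiplier is m = (1 + c) / (rr + e + c) = (1 + 0.4001) / (0.12 + 0.06 + 0.4001) ≈ 2.413549.
MB = M / m = 7660 / 2.413549 ≈ 3173.7495 million.

₳3173.7 million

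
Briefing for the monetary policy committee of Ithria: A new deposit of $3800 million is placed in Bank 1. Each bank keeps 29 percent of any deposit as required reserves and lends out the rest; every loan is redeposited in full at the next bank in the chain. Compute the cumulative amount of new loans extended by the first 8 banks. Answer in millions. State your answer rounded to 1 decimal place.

$8702.7 million

Bank i lends (1 − rr)^i of the original deposit: Bank 1 lends 3800·0.7100 = 2698.0000, Bank 2 lends 3800·0.7100² = 1915.5800, and so on.
Summing a geometric series: total = 3800·[0.7100·(1 − 0.7100^8) / (1 − 0.7100)] ≈ 8702.6748 million.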